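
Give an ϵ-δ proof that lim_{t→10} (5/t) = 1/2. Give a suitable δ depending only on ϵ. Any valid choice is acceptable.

Fix ϵ > 0. We seek δ > 0 such that 0 < |t − 10| < δ implies |5/t − (1/2)| < ϵ.
|5/t − (1/2)| = 5·|10 − t|/(10·|t|) = 5|t − 10|/(10|t|).
Require δ ≤ 5 so that |t| > 10 − 5 = 5, hence 10|t| > 50.
Then |5/t − (1/2)| < 5|t − 10|/50, which is < ϵ when |t − 10| < 10ϵ.
Take δ = min(5, 10ϵ). Then 0 < |t − 10| < δ gives both |t − 10| < 5 and |t − 10| < 10ϵ, so |5/t − (1/2)| < ϵ.

δ = min(5, 10ϵ)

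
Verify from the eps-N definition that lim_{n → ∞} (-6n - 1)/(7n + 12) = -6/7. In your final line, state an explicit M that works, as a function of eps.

M = (65/49)/eps

Fix eps > 0. For n ≥ 1, |(-6n - 1)/(7n + 12) + 6/7| = |65|/(7(7n + 12)) = 65/(7(7n + 12)).
Since 7n + 12 ≥ 7n for n ≥ 1, this is ≤ 65/(7·7n) = (65/49)/n.
So |(-6n - 1)/(7n + 12) + 6/7| < eps whenever n > (65/49)/eps.
Take M = (65/49)/eps. If n > M then |(-6n - 1)/(7n + 12) + 6/7| ≤ (65/49)/n < eps.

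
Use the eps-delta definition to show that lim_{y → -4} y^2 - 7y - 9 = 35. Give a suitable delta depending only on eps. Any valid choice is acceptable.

Let eps > 0 be given. We want delta > 0 such that 0 < |y + 4| < delta implies |(y^2 - 7y - 9) − 35| < eps.
(y^2 - 7y - 9) − 35 = y^2 - 7y - 44 = (y + 4)(y - 11).
So |(y^2 - 7y - 9) − 35| = |y + 4|·|y - 11|.
Require delta ≤ 1. Then |y + 4| < 1 gives |y| < 5, and by the triangle inequality |y - 11| ≤ 5 + 11 = 16.
Hence |(y^2 - 7y - 9) − 35| ≤ 16|y + 4| < eps provided |y + 4| < eps/16.
Take delta = min(1, eps/16). Then 0 < |y + 4| < delta gives both |y + 4| < 1 and |y + 4| < eps/16, so |(y^2 - 7y - 9) − 35| < eps.

delta = min(1, eps/16)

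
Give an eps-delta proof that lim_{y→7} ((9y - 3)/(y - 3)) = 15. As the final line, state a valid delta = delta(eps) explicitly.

Fix eps > 0. We want delta > 0 with 0 < |y − 7| < delta ⇒ |(9y - 3)/(y - 3) − 15| < eps.
Combining over a common denominator, (9y - 3)/(y - 3) − 15 = [(9y - 3)·4 − 60·(y - 3)] / [4·(y - 3)] = -24(y − 7) / (4(y - 3)).
So |(9y - 3)/(y - 3) − 15| = 24|y − 7| / (4·|y − 3|).
Require delta ≤ 2, so |y − 3| ≥ |4| − |y − 7| > 4 − 2 = 2.
Hence |(9y - 3)/(y - 3) − 15| < 24|y − 7|/(4·2) = 3|y − 7|, which is < eps once |y − 7| < (1/3)eps.
Take delta = min(2, (1/3)eps). Then 0 < |y − 7| < delta forces both bounds, so |(9y - 3)/(y - 3) − 15| < eps.

delta = min(2, (1/3)eps)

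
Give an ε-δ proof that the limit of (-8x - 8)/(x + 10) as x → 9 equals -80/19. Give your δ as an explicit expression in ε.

Let ε > 0 be given. We want δ > 0 with 0 < |x − 9| < δ ⇒ |(-8x - 8)/(x + 10) + 80/19| < ε.
Combining over a common denominator, (-8x - 8)/(x + 10) + 80/19 = [(-8x - 8)·19 − (-80)·(x + 10)] / [19·(x + 10)] = -72(x − 9) / (19(x + 10)).
So |(-8x - 8)/(x + 10) + 80/19| = 72|x − 9| / (19·|x + 10|).
Restrict δ ≤ 19/2. Then |x − 9| < 19/2 gives |x + 10| = |(x − 9) + 19| ≥ 19 − 19/2 = 19/2.
Hence |(-8x - 8)/(x + 10) + 80/19| < 72|x − 9|/(19·(19/2)) = (144/361)|x − 9|, which is < ε once |x − 9| < (361/144)ε.
Take δ = min(19/2, (361/144)ε). Then 0 < |x − 9| < δ forces both bounds, so |(-8x - 8)/(x + 10) + 80/19| < ε.

δ = min(19/2, (361/144)ε)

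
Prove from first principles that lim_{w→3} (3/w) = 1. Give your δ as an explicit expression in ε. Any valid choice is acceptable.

δ = min(3/2, (3/2)ε)

Let ε > 0 be given. We seek δ > 0 such that 0 < |w − 3| < δ implies |3/w − 1| < ε.
|3/w − 1| = 3·|3 − w|/(3·|w|) = 3|w − 3|/(3|w|).
Require δ ≤ 3/2 so that |w| > 3 − 3/2 = 3/2, hence 3|w| > 9/2.
Then |3/w − 1| < 3|w − 3|/(9/2), which is < ε when |w − 3| < (3/2)ε.
Take δ = min(3/2, (3/2)ε). Then 0 < |w − 3| < δ gives both |w − 3| < 3/2 and |w − 3| < (3/2)ε, so |3/w − 1| < ε.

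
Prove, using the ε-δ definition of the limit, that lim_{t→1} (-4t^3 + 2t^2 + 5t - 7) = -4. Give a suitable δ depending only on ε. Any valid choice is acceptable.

Fix ε > 0. We want δ > 0 such that 0 < |t − 1| < δ implies |(-4t^3 + 2t^2 + 5t - 7) + 4| < ε.
(-4t^3 + 2t^2 + 5t - 7) + 4 = -4t^3 + 2t^2 + 5t - 3 = (t − 1)(-4t^2 - 2t + 3).
So |(-4t^3 + 2t^2 + 5t - 7) + 4| = |t − 1|·|-4t^2 - 2t + 3|.
Require δ ≤ 2. Then |t − 1| < 2 gives |t| < 3, and by the triangle inequality |-4t^2 - 2t + 3| ≤ 4·3^2 + 2·3 + 3 = 45.
Hence |(-4t^3 + 2t^2 + 5t - 7) + 4| ≤ 45|t − 1| < ε provided |t − 1| < ε/45.
Take δ = min(2, ε/45). Then 0 < |t − 1| < δ gives both |t − 1| < 2 and |t − 1| < ε/45, so |(-4t^3 + 2t^2 + 5t - 7) + 4| < ε.

δ = min(2, ε/45)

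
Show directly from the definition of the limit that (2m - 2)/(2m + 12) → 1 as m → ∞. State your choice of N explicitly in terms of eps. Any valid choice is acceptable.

N = 7/eps

Let eps > 0 be given. For m ≥ 1, |(2m - 2)/(2m + 12) − 1| = |-28|/(2(2m + 12)) = 28/(2(2m + 12)).
Since 2m + 12 ≥ 2m for m ≥ 1, this is ≤ 28/(2·2m) = 7/m.
So |(2m - 2)/(2m + 12) − 1| < eps whenever m > 7/eps.
Take N = 7/eps. If m > N then |(2m - 2)/(2m + 12) − 1| ≤ 7/m < eps.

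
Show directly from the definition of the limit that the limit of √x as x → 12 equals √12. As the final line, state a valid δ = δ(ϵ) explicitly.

δ = min(12, √12·ϵ)

Suppose ϵ > 0. We want δ > 0 such that 0 < |x − 12| < δ implies |√x − √12| < ϵ.
Rationalise: √x − √12 = (x − 12)/(√x + √12), so |√x − √12| = |x − 12|/(√x + √12).
Restrict δ ≤ 12 so that |x − 12| < 12 forces x > 0, and then √x + √12 > √12.
Hence |√x − √12| < |x − 12|/√12, which is < ϵ once |x − 12| < √12·ϵ.
Take δ = min(12, √12·ϵ). If 0 < |x − 12| < δ then x > 0 and |√x − √12| < |x − 12|/√12 < ϵ.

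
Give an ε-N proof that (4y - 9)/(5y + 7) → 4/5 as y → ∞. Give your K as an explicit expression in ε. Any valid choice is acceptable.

K = (73/25)/ε

Let ε > 0 be given. We seek K > 0 such that y > K implies |(4y - 9)/(5y + 7) − (4/5)| < ε.
(4y - 9)/(5y + 7) − (4/5) = (5(4y - 9) − 4(5y + 7)) / (5(5y + 7)) = -73/(5(5y + 7)).
For y > 0 we have 5y + 7 > 5y, so |(4y - 9)/(5y + 7) − (4/5)| = 73/(5(5y + 7)) < 73/(5·5y) = (73/25)/y.
Thus |(4y - 9)/(5y + 7) − (4/5)| < ε whenever y > (73/25)/ε.
Take K = (73/25)/ε. If y > K then |(4y - 9)/(5y + 7) − (4/5)| < (73/25)/y < ε.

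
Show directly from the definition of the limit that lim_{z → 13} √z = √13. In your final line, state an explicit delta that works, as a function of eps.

delta = min(13, √13·eps)

Let eps > 0 be given. We want delta > 0 such that 0 < |z − 13| < delta implies |√z − √13| < eps.
Rationalise: √z − √13 = (z − 13)/(√z + √13), so |√z − √13| = |z − 13|/(√z + √13).
Restrict delta ≤ 13 so that |z − 13| < 13 forces z > 0, and then √z + √13 > √13.
Hence |√z − √13| < |z − 13|/√13, which is < eps once |z − 13| < √13·eps.
Take delta = min(13, √13·eps). If 0 < |z − 13| < delta then z > 0 and |√z − √13| < |z − 13|/√13 < eps.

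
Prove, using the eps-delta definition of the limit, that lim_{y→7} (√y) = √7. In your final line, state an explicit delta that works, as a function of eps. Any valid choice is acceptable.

Let eps > 0. We want delta > 0 such that 0 < |y − 7| < delta implies |√y − √7| < eps.
Multiplying by the conjugate, |√y − √7| = |y − 7|/(√y + √7).
Restrict delta ≤ 7 so that |y − 7| < 7 forces y > 0, and then √y + √7 > √7.
Hence |√y − √7| < |y − 7|/√7, which is < eps once |y − 7| < √7·eps.
Take delta = min(7, √7·eps). If 0 < |y − 7| < delta then y > 0 and |√y − √7| < |y − 7|/√7 < eps.

delta = min(7, √7·eps)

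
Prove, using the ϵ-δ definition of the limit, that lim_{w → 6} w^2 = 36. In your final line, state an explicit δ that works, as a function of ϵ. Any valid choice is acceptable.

Let ϵ > 0 be given. We seek δ > 0 with 0 < |w − 6| < δ ⇒ |w^2 − 36| < ϵ.
Factor: w^2 − 36 = (w − 6)(w + 6), so |w^2 − 36| = |w − 6|·|w + 6|.
Impose δ ≤ 2 so that |w| < 8; then |w + 6| ≤ 14.
Hence |w^2 − 36| ≤ 14|w − 6|, which is < ϵ once |w − 6| < ϵ/14.
Take δ = min(2, ϵ/14). If 0 < |w − 6| < δ then both bounds hold and |w^2 − 36| ≤ 14|w − 6| < 14·(ϵ/14) = ϵ.

δ = min(2, ϵ/14)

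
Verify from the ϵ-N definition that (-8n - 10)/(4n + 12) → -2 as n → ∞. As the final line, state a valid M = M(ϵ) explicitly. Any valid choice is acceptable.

Let ϵ > 0. For n ≥ 1, |(-8n - 10)/(4n + 12) + 2| = |56|/(4(4n + 12)) = 56/(4(4n + 12)).
Since 4n + 12 ≥ 4n for n ≥ 1, this is ≤ 56/(4·4n) = (7/2)/n.
So |(-8n - 10)/(4n + 12) + 2| < ϵ whenever n > (7/2)/ϵ.
Take M = (7/2)/ϵ. If n > M then |(-8n - 10)/(4n + 12) + 2| ≤ (7/2)/n < ϵ.

M = (7/2)/ϵ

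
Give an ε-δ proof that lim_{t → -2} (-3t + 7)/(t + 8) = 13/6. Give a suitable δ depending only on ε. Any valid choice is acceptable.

Suppose ε > 0. We want δ > 0 with 0 < |t + 2| < δ ⇒ |(-3t + 7)/(t + 8) − (13/6)| < ε.
Combining over a common denominator, (-3t + 7)/(t + 8) − (13/6) = [(-3t + 7)·6 − 13·(t + 8)] / [6·(t + 8)] = -31(t + 2) / (6(t + 8)).
So |(-3t + 7)/(t + 8) − (13/6)| = 31|t + 2| / (6·|t + 8|).
Require δ ≤ 3, so |t + 8| ≥ |6| − |t + 2| > 6 − 3 = 3.
Hence |(-3t + 7)/(t + 8) − (13/6)| < 31|t + 2|/(6·3) = (31/18)|t + 2|, which is < ε once |t + 2| < (18/31)ε.
Take δ = min(3, (18/31)ε). Then 0 < |t + 2| < δ forces both bounds, so |(-3t + 7)/(t + 8) − (13/6)| < ε.

δ = min(3, (18/31)ε)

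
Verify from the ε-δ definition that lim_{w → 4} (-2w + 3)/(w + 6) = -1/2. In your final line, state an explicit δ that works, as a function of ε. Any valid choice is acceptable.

δ = min(5, (10/3)ε)

Let ε > 0 be given. We want δ > 0 with 0 < |w − 4| < δ ⇒ |(-2w + 3)/(w + 6) + 1/2| < ε.
Combining over a common denominator, (-2w + 3)/(w + 6) + 1/2 = [(-2w + 3)·10 − (-5)·(w + 6)] / [10·(w + 6)] = -15(w − 4) / (10(w + 6)).
So |(-2w + 3)/(w + 6) + 1/2| = 15|w − 4| / (10·|w + 6|).
Restrict δ ≤ 5. Then |w − 4| < 5 gives |w + 6| = |(w − 4) + 10| ≥ 10 − 5 = 5.
Hence |(-2w + 3)/(w + 6) + 1/2| < 15|w − 4|/(10·5) = (3/10)|w − 4|, which is < ε once |w − 4| < (10/3)ε.
Take δ = min(5, (10/3)ε). Then 0 < |w − 4| < δ forces both bounds, so |(-2w + 3)/(w + 6) + 1/2| < ε.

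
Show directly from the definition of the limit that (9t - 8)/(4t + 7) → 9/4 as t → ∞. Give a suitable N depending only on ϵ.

Let ϵ > 0 be given. We seek N > 0 such that t > N implies |(9t - 8)/(4t + 7) − (9/4)| < ϵ.
(9t - 8)/(4t + 7) − (9/4) = (4(9t - 8) − 9(4t + 7)) / (4(4t + 7)) = -95/(4(4t + 7)).
For t > 0 we have 4t + 7 > 4t, so |(9t - 8)/(4t + 7) − (9/4)| = 95/(4(4t + 7)) < 95/(4·4t) = (95/16)/t.
Thus |(9t - 8)/(4t + 7) − (9/4)| < ϵ whenever t > (95/16)/ϵ.
Take N = (95/16)/ϵ. If t > N then |(9t - 8)/(4t + 7) − (9/4)| < (95/16)/t < ϵ.

N = (95/16)/ϵ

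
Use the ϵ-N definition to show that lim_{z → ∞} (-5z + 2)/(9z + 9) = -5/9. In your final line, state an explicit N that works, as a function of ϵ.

Let ϵ > 0. We seek N > 0 such that z > N implies |(-5z + 2)/(9z + 9) + 5/9| < ϵ.
(-5z + 2)/(9z + 9) + 5/9 = (9(-5z + 2) − (-5)(9z + 9)) / (9(9z + 9)) = 63/(9(9z + 9)).
For z > 0 we have 9z + 9 > 9z, so |(-5z + 2)/(9z + 9) + 5/9| = 63/(9(9z + 9)) < 63/(9·9z) = (7/9)/z.
Thus |(-5z + 2)/(9z + 9) + 5/9| < ϵ whenever z > (7/9)/ϵ.
Take N = (7/9)/ϵ. If z > N then |(-5z + 2)/(9z + 9) + 5/9| < (7/9)/z < ϵ.

N = (7/9)/ϵ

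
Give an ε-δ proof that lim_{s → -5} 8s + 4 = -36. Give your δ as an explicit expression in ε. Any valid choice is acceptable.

δ = ε/8

Let ε > 0. We need δ > 0 so that 0 < |s + 5| < δ implies |(8s + 4) + 36| < ε.
Since (8s + 4) + 36 = 8(s + 5), we have |(8s + 4) + 36| = 8|s + 5|.
So 8|s + 5| < ε exactly when |s + 5| < ε/8.
Choosing δ = ε/8 gives |(8s + 4) + 36| = 8|s + 5| < ε whenever |s + 5| < δ.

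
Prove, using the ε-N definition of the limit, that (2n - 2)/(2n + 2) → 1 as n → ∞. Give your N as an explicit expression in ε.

Suppose ε > 0. For n ≥ 1, |(2n - 2)/(2n + 2) − 1| = |-8|/(2(2n + 2)) = 8/(2(2n + 2)).
Since 2n + 2 ≥ 2n for n ≥ 1, this is ≤ 8/(2·2n) = 2/n.
So |(2n - 2)/(2n + 2) − 1| < ε whenever n > 2/ε.
Take N = 2/ε. If n > N then |(2n - 2)/(2n + 2) − 1| ≤ 2/n < ε.

N = 2/ε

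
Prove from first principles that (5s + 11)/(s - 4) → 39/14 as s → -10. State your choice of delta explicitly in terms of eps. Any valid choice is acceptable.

delta = min(7, (98/31)eps)

Fix eps > 0. We want delta > 0 with 0 < |s + 10| < delta ⇒ |(5s + 11)/(s - 4) − (39/14)| < eps.
Combining over a common denominator, (5s + 11)/(s - 4) − (39/14) = [(5s + 11)·(-14) − (-39)·(s - 4)] / [(-14)·(s - 4)] = -31(s + 10) / ((-14)(s - 4)).
So |(5s + 11)/(s - 4) − (39/14)| = 31|s + 10| / (14·|s − 4|).
Restrict delta ≤ 7. Then |s + 10| < 7 gives |s − 4| = |(s + 10) + (-14)| ≥ 14 − 7 = 7.
Hence |(5s + 11)/(s - 4) − (39/14)| < 31|s + 10|/(14·7) = (31/98)|s + 10|, which is < eps once |s + 10| < (98/31)eps.
Take delta = min(7, (98/31)eps). Then 0 < |s + 10| < delta forces both bounds, so |(5s + 11)/(s - 4) − (39/14)| < eps.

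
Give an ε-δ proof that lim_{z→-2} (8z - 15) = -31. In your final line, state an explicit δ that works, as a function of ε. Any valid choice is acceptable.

Let ε > 0. We need δ > 0 so that 0 < |z + 2| < δ implies |(8z - 15) + 31| < ε.
Since (8z - 15) + 31 = 8(z + 2), we have |(8z - 15) + 31| = 8|z + 2|.
So 8|z + 2| < ε exactly when |z + 2| < ε/8.
Take δ = ε/8. If 0 < |z + 2| < δ then |(8z - 15) + 31| = 8|z + 2| < 8·(ε/8) = ε.

δ = ε/8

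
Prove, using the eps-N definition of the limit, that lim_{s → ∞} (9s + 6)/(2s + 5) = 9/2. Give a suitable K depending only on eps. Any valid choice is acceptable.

Fix eps > 0. We seek K > 0 such that s > K implies |(9s + 6)/(2s + 5) − (9/2)| < eps.
(9s + 6)/(2s + 5) − (9/2) = (2(9s + 6) − 9(2s + 5)) / (2(2s + 5)) = -33/(2(2s + 5)).
For s > 0 we have 2s + 5 > 2s, so |(9s + 6)/(2s + 5) − (9/2)| = 33/(2(2s + 5)) < 33/(2·2s) = (33/4)/s.
Thus |(9s + 6)/(2s + 5) − (9/2)| < eps whenever s > (33/4)/eps.
Take K = (33/4)/eps. If s > K then |(9s + 6)/(2s + 5) − (9/2)| < (33/4)/s < eps.

K = (33/4)/eps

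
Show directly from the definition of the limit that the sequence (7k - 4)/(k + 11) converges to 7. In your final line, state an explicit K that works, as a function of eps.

K = 81/eps

Fix eps > 0. For k ≥ 1, |(7k - 4)/(k + 11) − 7| = |-81|/((k + 11)) = 81/((k + 11)).
Since k + 11 ≥ k for k ≥ 1, this is ≤ 81/(k) = 81/k.
So |(7k - 4)/(k + 11) − 7| < eps whenever k > 81/eps.
Take K = 81/eps. If k > K then |(7k - 4)/(k + 11) − 7| ≤ 81/k < eps.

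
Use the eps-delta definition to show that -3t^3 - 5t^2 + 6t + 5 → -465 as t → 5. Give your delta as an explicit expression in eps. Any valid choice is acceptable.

delta = min(1, eps/322)

Let eps > 0 be given. We want delta > 0 such that 0 < |t − 5| < delta implies |(-3t^3 - 5t^2 + 6t + 5) + 465| < eps.
(-3t^3 - 5t^2 + 6t + 5) + 465 = -3t^3 - 5t^2 + 6t + 470 = (t − 5)(-3t^2 - 20t - 94).
So |(-3t^3 - 5t^2 + 6t + 5) + 465| = |t − 5|·|-3t^2 - 20t - 94|.
Require delta ≤ 1. Then |t − 5| < 1 gives |t| < 6, and by the triangle inequality |-3t^2 - 20t - 94| ≤ 3·6^2 + 20·6 + 94 = 322.
Hence |(-3t^3 - 5t^2 + 6t + 5) + 465| ≤ 322|t − 5| < eps provided |t − 5| < eps/322.
Choosing delta = min(1, eps/322) ensures both conditions, hence |(-3t^3 - 5t^2 + 6t + 5) + 465| < eps.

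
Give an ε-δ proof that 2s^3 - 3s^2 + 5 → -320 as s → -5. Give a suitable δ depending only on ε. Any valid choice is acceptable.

Let ε > 0. We want δ > 0 such that 0 < |s + 5| < δ implies |(2s^3 - 3s^2 + 5) + 320| < ε.
(2s^3 - 3s^2 + 5) + 320 = 2s^3 - 3s^2 + 325 = (s + 5)(2s^2 - 13s + 65).
So |(2s^3 - 3s^2 + 5) + 320| = |s + 5|·|2s^2 - 13s + 65|.
Assume first that |s + 5| < 1, so |s| < 6. Then |2s^2 - 13s + 65| ≤ 2·6^2 + 13·6 + 65 = 215.
Hence |(2s^3 - 3s^2 + 5) + 320| ≤ 215|s + 5| < ε provided |s + 5| < ε/215.
Choosing δ = min(1, ε/215) ensures both conditions, hence |(2s^3 - 3s^2 + 5) + 320| < ε.

δ = min(1, ε/215)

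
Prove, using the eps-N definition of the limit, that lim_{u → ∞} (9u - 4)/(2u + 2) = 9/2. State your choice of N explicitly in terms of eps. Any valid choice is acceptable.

N = (13/2)/eps

Fix eps > 0. We seek N > 0 such that u > N implies |(9u - 4)/(2u + 2) − (9/2)| < eps.
(9u - 4)/(2u + 2) − (9/2) = (2(9u - 4) − 9(2u + 2)) / (2(2u + 2)) = -26/(2(2u + 2)).
For u > 0 we have 2u + 2 > 2u, so |(9u - 4)/(2u + 2) − (9/2)| = 26/(2(2u + 2)) < 26/(2·2u) = (13/2)/u.
Thus |(9u - 4)/(2u + 2) − (9/2)| < eps whenever u > (13/2)/eps.
Take N = (13/2)/eps. If u > N then |(9u - 4)/(2u + 2) − (9/2)| < (13/2)/u < eps.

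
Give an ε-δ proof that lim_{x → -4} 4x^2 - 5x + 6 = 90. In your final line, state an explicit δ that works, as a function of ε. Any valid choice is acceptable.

Suppose ε > 0. We want δ > 0 such that 0 < |x + 4| < δ implies |(4x^2 - 5x + 6) − 90| < ε.
(4x^2 - 5x + 6) − 90 = 4x^2 - 5x - 84 = (x + 4)(4x - 21).
So |(4x^2 - 5x + 6) − 90| = |x + 4|·|4x - 21|.
Require δ ≤ 2. Then |x + 4| < 2 gives |x| < 6, and by the triangle inequality |4x - 21| ≤ 4·6 + 21 = 45.
Hence |(4x^2 - 5x + 6) − 90| ≤ 45|x + 4| < ε provided |x + 4| < ε/45.
Take δ = min(2, ε/45). Then 0 < |x + 4| < δ gives both |x + 4| < 2 and |x + 4| < ε/45, so |(4x^2 - 5x + 6) − 90| < ε.

δ = min(2, ε/45)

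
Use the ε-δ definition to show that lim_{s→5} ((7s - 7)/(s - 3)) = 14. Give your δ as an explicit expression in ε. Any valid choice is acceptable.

δ = min(1, (1/7)ε)

Suppose ε > 0. We want δ > 0 with 0 < |s − 5| < δ ⇒ |(7s - 7)/(s - 3) − 14| < ε.
Combining over a common denominator, (7s - 7)/(s - 3) − 14 = [(7s - 7)·2 − 28·(s - 3)] / [2·(s - 3)] = -14(s − 5) / (2(s - 3)).
So |(7s - 7)/(s - 3) − 14| = 14|s − 5| / (2·|s − 3|).
Restrict δ ≤ 1. Then |s − 5| < 1 gives |s − 3| = |(s − 5) + 2| ≥ 2 − 1 = 1.
Hence |(7s - 7)/(s - 3) − 14| < 14|s − 5|/(2·1) = 7|s − 5|, which is < ε once |s − 5| < (1/7)ε.
Take δ = min(1, (1/7)ε). Then 0 < |s − 5| < δ forces both bounds, so |(7s - 7)/(s - 3) − 14| < ε.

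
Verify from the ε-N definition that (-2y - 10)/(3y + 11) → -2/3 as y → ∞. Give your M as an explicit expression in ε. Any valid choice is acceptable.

Fix ε > 0. We seek M > 0 such that y > M implies |(-2y - 10)/(3y + 11) + 2/3| < ε.
(-2y - 10)/(3y + 11) + 2/3 = (3(-2y - 10) − (-2)(3y + 11)) / (3(3y + 11)) = -8/(3(3y + 11)).
For y > 0 we have 3y + 11 > 3y, so |(-2y - 10)/(3y + 11) + 2/3| = 8/(3(3y + 11)) < 8/(3·3y) = (8/9)/y.
Thus |(-2y - 10)/(3y + 11) + 2/3| < ε whenever y > (8/9)/ε.
Take M = (8/9)/ε. If y > M then |(-2y - 10)/(3y + 11) + 2/3| < (8/9)/y < ε.

M = (8/9)/ε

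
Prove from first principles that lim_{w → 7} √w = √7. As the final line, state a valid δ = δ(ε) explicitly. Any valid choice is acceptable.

δ = min(7, √7·ε)

Let ε > 0 be given. We want δ > 0 such that 0 < |w − 7| < δ implies |√w − √7| < ε.
Multiplying by the conjugate, |√w − √7| = |w − 7|/(√w + √7).
Restrict δ ≤ 7 so that |w − 7| < 7 forces w > 0, and then √w + √7 > √7.
Hence |√w − √7| < |w − 7|/√7, which is < ε once |w − 7| < √7·ε.
Take δ = min(7, √7·ε). If 0 < |w − 7| < δ then w > 0 and |√w − √7| < |w − 7|/√7 < ε.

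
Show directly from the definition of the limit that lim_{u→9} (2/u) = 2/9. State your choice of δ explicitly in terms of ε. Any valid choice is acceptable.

Let ε > 0 be given. We seek δ > 0 such that 0 < |u − 9| < δ implies |2/u − (2/9)| < ε.
|2/u − (2/9)| = 2·|9 − u|/(9·|u|) = 2|u − 9|/(9|u|).
Restrict δ ≤ 9/2. Then |u − 9| < 9/2 gives |u| > 9/2, so 9|u| > 81/2.
Then |2/u − (2/9)| < 2|u − 9|/(81/2), which is < ε when |u − 9| < (81/4)ε.
Take δ = min(9/2, (81/4)ε). Then 0 < |u − 9| < δ gives both |u − 9| < 9/2 and |u − 9| < (81/4)ε, so |2/u − (2/9)| < ε.

δ = min(9/2, (81/4)ε)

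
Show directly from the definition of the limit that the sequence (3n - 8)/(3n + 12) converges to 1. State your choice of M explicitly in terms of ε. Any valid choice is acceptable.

M = (20/3)/ε

Fix ε > 0. For n ≥ 1, |(3n - 8)/(3n + 12) − 1| = |-60|/(3(3n + 12)) = 60/(3(3n + 12)).
Since 3n + 12 ≥ 3n for n ≥ 1, this is ≤ 60/(3·3n) = (20/3)/n.
So |(3n - 8)/(3n + 12) − 1| < ε whenever n > (20/3)/ε.
Take M = (20/3)/ε. If n > M then |(3n - 8)/(3n + 12) − 1| ≤ (20/3)/n < ε.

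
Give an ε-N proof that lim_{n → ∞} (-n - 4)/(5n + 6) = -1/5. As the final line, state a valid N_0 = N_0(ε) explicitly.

Let ε > 0 be given. For n ≥ 1, |(-n - 4)/(5n + 6) + 1/5| = |-14|/(5(5n + 6)) = 14/(5(5n + 6)).
Since 5n + 6 ≥ 5n for n ≥ 1, this is ≤ 14/(5·5n) = (14/25)/n.
So |(-n - 4)/(5n + 6) + 1/5| < ε whenever n > (14/25)/ε.
Take N_0 = (14/25)/ε. If n > N_0 then |(-n - 4)/(5n + 6) + 1/5| ≤ (14/25)/n < ε.

N_0 = (14/25)/ε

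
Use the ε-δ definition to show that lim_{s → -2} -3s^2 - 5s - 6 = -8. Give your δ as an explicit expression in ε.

Suppose ε > 0. We want δ > 0 such that 0 < |s + 2| < δ implies |(-3s^2 - 5s - 6) + 8| < ε.
(-3s^2 - 5s - 6) + 8 = -3s^2 - 5s + 2 = (s + 2)(-3s + 1).
So |(-3s^2 - 5s - 6) + 8| = |s + 2|·|-3s + 1|.
Assume first that |s + 2| < 2, so |s| < 4. Then |-3s + 1| ≤ 3·4 + 1 = 13.
Hence |(-3s^2 - 5s - 6) + 8| ≤ 13|s + 2| < ε provided |s + 2| < ε/13.
Choosing δ = min(2, ε/13) ensures both conditions, hence |(-3s^2 - 5s - 6) + 8| < ε.

δ = min(2, ε/13)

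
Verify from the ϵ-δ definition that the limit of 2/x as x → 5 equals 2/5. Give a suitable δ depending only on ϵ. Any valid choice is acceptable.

δ = min(5/2, (25/4)ϵ)

Fix ϵ > 0. We seek δ > 0 such that 0 < |x − 5| < δ implies |2/x − (2/5)| < ϵ.
|2/x − (2/5)| = 2·|5 − x|/(5·|x|) = 2|x − 5|/(5|x|).
Restrict δ ≤ 5/2. Then |x − 5| < 5/2 gives |x| > 5/2, so 5|x| > 25/2.
Then |2/x − (2/5)| < 2|x − 5|/(25/2), which is < ϵ when |x − 5| < (25/4)ϵ.
Take δ = min(5/2, (25/4)ϵ). Then 0 < |x − 5| < δ gives both |x − 5| < 5/2 and |x − 5| < (25/4)ϵ, so |2/x − (2/5)| < ϵ.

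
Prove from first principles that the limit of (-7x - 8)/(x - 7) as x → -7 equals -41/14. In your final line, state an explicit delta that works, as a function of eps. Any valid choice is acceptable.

Suppose eps > 0. We want delta > 0 with 0 < |x + 7| < delta ⇒ |(-7x - 8)/(x - 7) + 41/14| < eps.
Combining over a common denominator, (-7x - 8)/(x - 7) + 41/14 = [(-7x - 8)·(-14) − 41·(x - 7)] / [(-14)·(x - 7)] = 57(x + 7) / ((-14)(x - 7)).
So |(-7x - 8)/(x - 7) + 41/14| = 57|x + 7| / (14·|x − 7|).
Restrict delta ≤ 7. Then |x + 7| < 7 gives |x − 7| = |(x + 7) + (-14)| ≥ 14 − 7 = 7.
Hence |(-7x - 8)/(x - 7) + 41/14| < 57|x + 7|/(14·7) = (57/98)|x + 7|, which is < eps once |x + 7| < (98/57)eps.
Take delta = min(7, (98/57)eps). Then 0 < |x + 7| < delta forces both bounds, so |(-7x - 8)/(x - 7) + 41/14| < eps.

delta = min(7, (98/57)eps)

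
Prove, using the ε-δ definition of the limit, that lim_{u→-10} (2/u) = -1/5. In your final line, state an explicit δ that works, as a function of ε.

δ = min(5, 25ε)

Let ε > 0 be given. We seek δ > 0 such that 0 < |u + 10| < δ implies |2/u + 1/5| < ε.
|2/u + 1/5| = 2·|-10 − u|/(10·|u|) = 2|u + 10|/(10|u|).
Require δ ≤ 5 so that |u| > 10 − 5 = 5, hence 10|u| > 50.
Then |2/u + 1/5| < 2|u + 10|/50, which is < ε when |u + 10| < 25ε.
Take δ = min(5, 25ε). Then 0 < |u + 10| < δ gives both |u + 10| < 5 and |u + 10| < 25ε, so |2/u + 1/5| < ε.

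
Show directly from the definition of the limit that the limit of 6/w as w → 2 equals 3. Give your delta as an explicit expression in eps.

Let eps > 0. We seek delta > 0 such that 0 < |w − 2| < delta implies |6/w − 3| < eps.
|6/w − 3| = 6·|2 − w|/(2·|w|) = 6|w − 2|/(2|w|).
Require delta ≤ 1 so that |w| > 2 − 1 = 1, hence 2|w| > 2.
Then |6/w − 3| < 6|w − 2|/2, which is < eps when |w − 2| < (1/3)eps.
Take delta = min(1, (1/3)eps). Then 0 < |w − 2| < delta gives both |w − 2| < 1 and |w − 2| < (1/3)eps, so |6/w − 3| < eps.

delta = min(1, (1/3)eps)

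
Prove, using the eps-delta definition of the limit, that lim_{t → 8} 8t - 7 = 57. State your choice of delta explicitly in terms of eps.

delta = eps/8

Let eps > 0 be given. We need delta > 0 so that 0 < |t − 8| < delta implies |(8t - 7) − 57| < eps.
|(8t - 7) − 57| = |8t - 64| = 8|t − 8|.
Thus it suffices that |t − 8| < eps/8.
Take delta = eps/8. If 0 < |t − 8| < delta then |(8t - 7) − 57| = 8|t − 8| < 8·(eps/8) = eps.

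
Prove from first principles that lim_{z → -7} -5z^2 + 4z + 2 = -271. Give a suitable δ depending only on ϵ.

δ = min(2, ϵ/84)

Let ϵ > 0. We want δ > 0 such that 0 < |z + 7| < δ implies |(-5z^2 + 4z + 2) + 271| < ϵ.
(-5z^2 + 4z + 2) + 271 = -5z^2 + 4z + 273 = (z + 7)(-5z + 39).
So |(-5z^2 + 4z + 2) + 271| = |z + 7|·|-5z + 39|.
Require δ ≤ 2. Then |z + 7| < 2 gives |z| < 9, and by the triangle inequality |-5z + 39| ≤ 5·9 + 39 = 84.
Hence |(-5z^2 + 4z + 2) + 271| ≤ 84|z + 7| < ϵ provided |z + 7| < ϵ/84.
Take δ = min(2, ϵ/84). Then 0 < |z + 7| < δ gives both |z + 7| < 2 and |z + 7| < ϵ/84, so |(-5z^2 + 4z + 2) + 271| < ϵ.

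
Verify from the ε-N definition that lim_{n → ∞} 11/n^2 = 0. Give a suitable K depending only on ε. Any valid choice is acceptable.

Suppose ε > 0. For n ≥ 1, |11/n^2 − 0| = 11/n^2.
11/n^2 < ε ⇔ n^2 > 11/ε ⇔ n > (11/ε)^{1/2}.
Take K = (11/ε)^{1/2}. Then n > K implies 11/n^2 < ε.

K = (11/ε)^{1/2}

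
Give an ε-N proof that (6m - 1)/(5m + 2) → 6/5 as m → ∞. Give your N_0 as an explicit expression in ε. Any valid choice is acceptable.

N_0 = (17/25)/ε

Let ε > 0 be given. For m ≥ 1, |(6m - 1)/(5m + 2) − (6/5)| = |-17|/(5(5m + 2)) = 17/(5(5m + 2)).
Since 5m + 2 ≥ 5m for m ≥ 1, this is ≤ 17/(5·5m) = (17/25)/m.
So |(6m - 1)/(5m + 2) − (6/5)| < ε whenever m > (17/25)/ε.
Take N_0 = (17/25)/ε. If m > N_0 then |(6m - 1)/(5m + 2) − (6/5)| ≤ (17/25)/m < ε.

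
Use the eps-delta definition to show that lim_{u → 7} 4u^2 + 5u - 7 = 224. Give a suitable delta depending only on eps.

Let eps > 0. We want delta > 0 such that 0 < |u − 7| < delta implies |(4u^2 + 5u - 7) − 224| < eps.
(4u^2 + 5u - 7) − 224 = 4u^2 + 5u - 231 = (u − 7)(4u + 33).
So |(4u^2 + 5u - 7) − 224| = |u − 7|·|4u + 33|.
Require delta ≤ 1. Then |u − 7| < 1 gives |u| < 8, and by the triangle inequality |4u + 33| ≤ 4·8 + 33 = 65.
Hence |(4u^2 + 5u - 7) − 224| ≤ 65|u − 7| < eps provided |u − 7| < eps/65.
Choosing delta = min(1, eps/65) ensures both conditions, hence |(4u^2 + 5u - 7) − 224| < eps.

delta = min(1, eps/65)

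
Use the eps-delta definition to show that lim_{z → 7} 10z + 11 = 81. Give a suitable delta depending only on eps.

delta = eps/10

Let eps > 0 be given. We need delta > 0 so that 0 < |z − 7| < delta implies |(10z + 11) − 81| < eps.
|(10z + 11) − 81| = |10z - 70| = 10|z − 7|.
Thus it suffices that |z − 7| < eps/10.
Take delta = eps/10. If 0 < |z − 7| < delta then |(10z + 11) − 81| = 10|z − 7| < 10·(eps/10) = eps.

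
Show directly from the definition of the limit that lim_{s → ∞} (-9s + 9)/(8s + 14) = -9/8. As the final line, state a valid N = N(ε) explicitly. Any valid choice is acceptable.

Let ε > 0. We seek N > 0 such that s > N implies |(-9s + 9)/(8s + 14) + 9/8| < ε.
(-9s + 9)/(8s + 14) + 9/8 = (8(-9s + 9) − (-9)(8s + 14)) / (8(8s + 14)) = 198/(8(8s + 14)).
For s > 0 we have 8s + 14 > 8s, so |(-9s + 9)/(8s + 14) + 9/8| = 198/(8(8s + 14)) < 198/(8·8s) = (99/32)/s.
Thus |(-9s + 9)/(8s + 14) + 9/8| < ε whenever s > (99/32)/ε.
Take N = (99/32)/ε. If s > N then |(-9s + 9)/(8s + 14) + 9/8| < (99/32)/s < ε.

N = (99/32)/ε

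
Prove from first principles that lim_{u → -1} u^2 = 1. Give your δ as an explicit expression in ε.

Suppose ε > 0. We seek δ > 0 with 0 < |u + 1| < δ ⇒ |u^2 − 1| < ε.
Factor: u^2 − 1 = (u + 1)(u - 1), so |u^2 − 1| = |u + 1|·|u - 1|.
Restrict δ ≤ 1. Then |u + 1| < 1 gives |u| < 2, so by the triangle inequality |u - 1| ≤ 2 + 1 = 3.
Hence |u^2 − 1| ≤ 3|u + 1|, which is < ε once |u + 1| < ε/3.
Take δ = min(1, ε/3). If 0 < |u + 1| < δ then both bounds hold and |u^2 − 1| ≤ 3|u + 1| < 3·(ε/3) = ε.

δ = min(1, ε/3)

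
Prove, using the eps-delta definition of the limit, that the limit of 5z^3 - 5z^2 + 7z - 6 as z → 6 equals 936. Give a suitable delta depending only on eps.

Fix eps > 0. We want delta > 0 such that 0 < |z − 6| < delta implies |(5z^3 - 5z^2 + 7z - 6) − 936| < eps.
(5z^3 - 5z^2 + 7z - 6) − 936 = 5z^3 - 5z^2 + 7z - 942 = (z − 6)(5z^2 + 25z + 157).
So |(5z^3 - 5z^2 + 7z - 6) − 936| = |z − 6|·|5z^2 + 25z + 157|.
Require delta ≤ 1. Then |z − 6| < 1 gives |z| < 7, and by the triangle inequality |5z^2 + 25z + 157| ≤ 5·7^2 + 25·7 + 157 = 577.
Hence |(5z^3 - 5z^2 + 7z - 6) − 936| ≤ 577|z − 6| < eps provided |z − 6| < eps/577.
Choosing delta = min(1, eps/577) ensures both conditions, hence |(5z^3 - 5z^2 + 7z - 6) − 936| < eps.

delta = min(1, eps/577)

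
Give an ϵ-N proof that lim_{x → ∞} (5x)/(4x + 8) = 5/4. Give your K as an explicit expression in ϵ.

Fix ϵ > 0. We seek K > 0 such that x > K implies |(5x)/(4x + 8) − (5/4)| < ϵ.
(5x)/(4x + 8) − (5/4) = (4(5x) − 5(4x + 8)) / (4(4x + 8)) = -40/(4(4x + 8)).
For x > 0 we have 4x + 8 > 4x, so |(5x)/(4x + 8) − (5/4)| = 40/(4(4x + 8)) < 40/(4·4x) = (5/2)/x.
Thus |(5x)/(4x + 8) − (5/4)| < ϵ whenever x > (5/2)/ϵ.
Take K = (5/2)/ϵ. If x > K then |(5x)/(4x + 8) − (5/4)| < (5/2)/x < ϵ.

K = (5/2)/ϵ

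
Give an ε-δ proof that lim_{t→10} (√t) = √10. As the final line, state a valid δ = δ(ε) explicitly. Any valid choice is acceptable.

Suppose ε > 0. We want δ > 0 such that 0 < |t − 10| < δ implies |√t − √10| < ε.
Multiplying by the conjugate, |√t − √10| = |t − 10|/(√t + √10).
Restrict δ ≤ 10 so that |t − 10| < 10 forces t > 0, and then √t + √10 > √10.
Hence |√t − √10| < |t − 10|/√10, which is < ε once |t − 10| < √10·ε.
Take δ = min(10, √10·ε). If 0 < |t − 10| < δ then t > 0 and |√t − √10| < |t − 10|/√10 < ε.

δ = min(10, √10·ε)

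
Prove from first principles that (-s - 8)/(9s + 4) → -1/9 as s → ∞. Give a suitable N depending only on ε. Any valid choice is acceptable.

N = (68/81)/ε

Let ε > 0. We seek N > 0 such that s > N implies |(-s - 8)/(9s + 4) + 1/9| < ε.
(-s - 8)/(9s + 4) + 1/9 = (9(-s - 8) − (-1)(9s + 4)) / (9(9s + 4)) = -68/(9(9s + 4)).
For s > 0 we have 9s + 4 > 9s, so |(-s - 8)/(9s + 4) + 1/9| = 68/(9(9s + 4)) < 68/(9·9s) = (68/81)/s.
Thus |(-s - 8)/(9s + 4) + 1/9| < ε whenever s > (68/81)/ε.
Take N = (68/81)/ε. If s > N then |(-s - 8)/(9s + 4) + 1/9| < (68/81)/s < ε.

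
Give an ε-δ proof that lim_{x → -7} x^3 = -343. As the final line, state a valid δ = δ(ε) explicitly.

δ = min(1, ε/169)

Let ε > 0. We seek δ > 0 with 0 < |x + 7| < δ ⇒ |x^3 + 343| < ε.
Factor: x^3 + 343 = (x + 7)(x^2 - 7x + 49), so |x^3 + 343| = |x + 7|·|x^2 - 7x + 49|.
Restrict δ ≤ 1. Then |x + 7| < 1 gives |x| < 8, so by the triangle inequality |x^2 - 7x + 49| ≤ 8^2 + 7·8 + 49 = 169.
Hence |x^3 + 343| ≤ 169|x + 7|, which is < ε once |x + 7| < ε/169.
Take δ = min(1, ε/169). If 0 < |x + 7| < δ then both bounds hold and |x^3 + 343| ≤ 169|x + 7| < 169·(ε/169) = ε.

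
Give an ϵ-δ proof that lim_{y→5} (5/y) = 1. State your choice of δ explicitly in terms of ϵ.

Let ϵ > 0 be given. We seek δ > 0 such that 0 < |y − 5| < δ implies |5/y − 1| < ϵ.
|5/y − 1| = 5·|5 − y|/(5·|y|) = 5|y − 5|/(5|y|).
Require δ ≤ 5/2 so that |y| > 5 − 5/2 = 5/2, hence 5|y| > 25/2.
Then |5/y − 1| < 5|y − 5|/(25/2), which is < ϵ when |y − 5| < (5/2)ϵ.
Take δ = min(5/2, (5/2)ϵ). Then 0 < |y − 5| < δ gives both |y − 5| < 5/2 and |y − 5| < (5/2)ϵ, so |5/y − 1| < ϵ.

δ = min(5/2, (5/2)ϵ)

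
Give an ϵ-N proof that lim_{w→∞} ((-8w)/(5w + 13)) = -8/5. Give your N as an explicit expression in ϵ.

N = (104/25)/ϵ

Fix ϵ > 0. We seek N > 0 such that w > N implies |(-8w)/(5w + 13) + 8/5| < ϵ.
(-8w)/(5w + 13) + 8/5 = (5(-8w) − (-8)(5w + 13)) / (5(5w + 13)) = 104/(5(5w + 13)).
For w > 0 we have 5w + 13 > 5w, so |(-8w)/(5w + 13) + 8/5| = 104/(5(5w + 13)) < 104/(5·5w) = (104/25)/w.
Thus |(-8w)/(5w + 13) + 8/5| < ϵ whenever w > (104/25)/ϵ.
Take N = (104/25)/ϵ. If w > N then |(-8w)/(5w + 13) + 8/5| < (104/25)/w < ϵ.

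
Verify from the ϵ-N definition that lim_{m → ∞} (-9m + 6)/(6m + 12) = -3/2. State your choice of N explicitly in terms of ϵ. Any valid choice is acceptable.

N = 4/ϵ

Fix ϵ > 0. For m ≥ 1, |(-9m + 6)/(6m + 12) + 3/2| = |144|/(6(6m + 12)) = 144/(6(6m + 12)).
Since 6m + 12 ≥ 6m for m ≥ 1, this is ≤ 144/(6·6m) = 4/m.
So |(-9m + 6)/(6m + 12) + 3/2| < ϵ whenever m > 4/ϵ.
Take N = 4/ϵ. If m > N then |(-9m + 6)/(6m + 12) + 3/2| ≤ 4/m < ϵ.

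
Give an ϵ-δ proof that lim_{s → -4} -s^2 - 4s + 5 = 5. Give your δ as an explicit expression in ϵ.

Fix ϵ > 0. We want δ > 0 such that 0 < |s + 4| < δ implies |(-s^2 - 4s + 5) − 5| < ϵ.
(-s^2 - 4s + 5) − 5 = -s^2 - 4s = (s + 4)(-s).
So |(-s^2 - 4s + 5) − 5| = |s + 4|·|-s|.
Assume first that |s + 4| < 1, so |s| < 5. Then |-s| ≤ 5 = 5.
Hence |(-s^2 - 4s + 5) − 5| ≤ 5|s + 4| < ϵ provided |s + 4| < ϵ/5.
Choosing δ = min(1, ϵ/5) ensures both conditions, hence |(-s^2 - 4s + 5) − 5| < ϵ.

δ = min(1, ϵ/5)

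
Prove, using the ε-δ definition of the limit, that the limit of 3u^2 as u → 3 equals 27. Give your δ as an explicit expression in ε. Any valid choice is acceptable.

Suppose ε > 0. We want δ > 0 such that 0 < |u − 3| < δ implies |(3u^2) − 27| < ε.
(3u^2) − 27 = 3u^2 - 27 = (u − 3)(3u + 9).
So |(3u^2) − 27| = |u − 3|·|3u + 9|.
Require δ ≤ 1. Then |u − 3| < 1 gives |u| < 4, and by the triangle inequality |3u + 9| ≤ 3·4 + 9 = 21.
Hence |(3u^2) − 27| ≤ 21|u − 3| < ε provided |u − 3| < ε/21.
Choosing δ = min(1, ε/21) ensures both conditions, hence |(3u^2) − 27| < ε.

δ = min(1, ε/21)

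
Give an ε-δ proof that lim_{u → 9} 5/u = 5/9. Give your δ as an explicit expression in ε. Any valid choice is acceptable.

δ = min(9/2, (81/10)ε)

Let ε > 0 be given. We seek δ > 0 such that 0 < |u − 9| < δ implies |5/u − (5/9)| < ε.
|5/u − (5/9)| = 5·|9 − u|/(9·|u|) = 5|u − 9|/(9|u|).
Require δ ≤ 9/2 so that |u| > 9 − 9/2 = 9/2, hence 9|u| > 81/2.
Then |5/u − (5/9)| < 5|u − 9|/(81/2), which is < ε when |u − 9| < (81/10)ε.
Take δ = min(9/2, (81/10)ε). Then 0 < |u − 9| < δ gives both |u − 9| < 9/2 and |u − 9| < (81/10)ε, so |5/u − (5/9)| < ε.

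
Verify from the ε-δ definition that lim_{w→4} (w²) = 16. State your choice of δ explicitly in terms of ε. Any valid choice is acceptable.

Let ε > 0 be given. We seek δ > 0 with 0 < |w − 4| < δ ⇒ |w² − 16| < ε.
Factor: w² − 16 = (w − 4)(w + 4), so |w² − 16| = |w − 4|·|w + 4|.
Restrict δ ≤ 1. Then |w − 4| < 1 gives |w| < 5, so by the triangle inequality |w + 4| ≤ 5 + 4 = 9.
Hence |w² − 16| ≤ 9|w − 4|, which is < ε once |w − 4| < ε/9.
Take δ = min(1, ε/9). If 0 < |w − 4| < δ then both bounds hold and |w² − 16| ≤ 9|w − 4| < 9·(ε/9) = ε.

δ = min(1, ε/9)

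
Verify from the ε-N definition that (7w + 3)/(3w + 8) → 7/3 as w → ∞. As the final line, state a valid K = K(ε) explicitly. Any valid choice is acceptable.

Fix ε > 0. We seek K > 0 such that w > K implies |(7w + 3)/(3w + 8) − (7/3)| < ε.
(7w + 3)/(3w + 8) − (7/3) = (3(7w + 3) − 7(3w + 8)) / (3(3w + 8)) = -47/(3(3w + 8)).
For w > 0 we have 3w + 8 > 3w, so |(7w + 3)/(3w + 8) − (7/3)| = 47/(3(3w + 8)) < 47/(3·3w) = (47/9)/w.
Thus |(7w + 3)/(3w + 8) − (7/3)| < ε whenever w > (47/9)/ε.
Take K = (47/9)/ε. If w > K then |(7w + 3)/(3w + 8) − (7/3)| < (47/9)/w < ε.

K = (47/9)/ε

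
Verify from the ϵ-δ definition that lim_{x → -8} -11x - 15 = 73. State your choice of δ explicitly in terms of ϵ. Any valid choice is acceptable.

Let ϵ > 0 be given. We need δ > 0 so that 0 < |x + 8| < δ implies |(-11x - 15) − 73| < ϵ.
|(-11x - 15) − 73| = |-11x - 88| = 11|x + 8|.
Thus it suffices that |x + 8| < ϵ/11.
Choosing δ = ϵ/11 gives |(-11x - 15) − 73| = 11|x + 8| < ϵ whenever |x + 8| < δ.

δ = ϵ/11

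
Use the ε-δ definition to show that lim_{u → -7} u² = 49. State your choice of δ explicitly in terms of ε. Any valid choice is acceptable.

Suppose ε > 0. We seek δ > 0 with 0 < |u + 7| < δ ⇒ |u² − 49| < ε.
Factor: u² − 49 = (u + 7)(u - 7), so |u² − 49| = |u + 7|·|u - 7|.
Impose δ ≤ 1 so that |u| < 8; then |u - 7| ≤ 15.
Hence |u² − 49| ≤ 15|u + 7|, which is < ε once |u + 7| < ε/15.
Take δ = min(1, ε/15). If 0 < |u + 7| < δ then both bounds hold and |u² − 49| ≤ 15|u + 7| < 15·(ε/15) = ε.

δ = min(1, ε/15)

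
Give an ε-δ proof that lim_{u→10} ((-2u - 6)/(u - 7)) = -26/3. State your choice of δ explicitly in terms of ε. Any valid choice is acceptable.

δ = min(3/2, (9/40)ε)

Suppose ε > 0. We want δ > 0 with 0 < |u − 10| < δ ⇒ |(-2u - 6)/(u - 7) + 26/3| < ε.
Combining over a common denominator, (-2u - 6)/(u - 7) + 26/3 = [(-2u - 6)·3 − (-26)·(u - 7)] / [3·(u - 7)] = 20(u − 10) / (3(u - 7)).
So |(-2u - 6)/(u - 7) + 26/3| = 20|u − 10| / (3·|u − 7|).
Restrict δ ≤ 3/2. Then |u − 10| < 3/2 gives |u − 7| = |(u − 10) + 3| ≥ 3 − 3/2 = 3/2.
Hence |(-2u - 6)/(u - 7) + 26/3| < 20|u − 10|/(3·(3/2)) = (40/9)|u − 10|, which is < ε once |u − 10| < (9/40)ε.
Take δ = min(3/2, (9/40)ε). Then 0 < |u − 10| < δ forces both bounds, so |(-2u - 6)/(u - 7) + 26/3| < ε.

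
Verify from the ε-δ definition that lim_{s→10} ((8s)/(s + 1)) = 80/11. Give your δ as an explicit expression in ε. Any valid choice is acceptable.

Suppose ε > 0. We want δ > 0 with 0 < |s − 10| < δ ⇒ |(8s)/(s + 1) − (80/11)| < ε.
Combining over a common denominator, (8s)/(s + 1) − (80/11) = [(8s)·11 − 80·(s + 1)] / [11·(s + 1)] = 8(s − 10) / (11(s + 1)).
So |(8s)/(s + 1) − (80/11)| = 8|s − 10| / (11·|s + 1|).
Require δ ≤ 11/2, so |s + 1| ≥ |11| − |s − 10| > 11 − 11/2 = 11/2.
Hence |(8s)/(s + 1) − (80/11)| < 8|s − 10|/(11·(11/2)) = (16/121)|s − 10|, which is < ε once |s − 10| < (121/16)ε.
Take δ = min(11/2, (121/16)ε). Then 0 < |s − 10| < δ forces both bounds, so |(8s)/(s + 1) − (80/11)| < ε.

δ = min(11/2, (121/16)ε)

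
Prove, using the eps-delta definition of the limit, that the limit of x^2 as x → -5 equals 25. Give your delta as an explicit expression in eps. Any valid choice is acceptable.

delta = min(1, eps/11)

Suppose eps > 0. We seek delta > 0 with 0 < |x + 5| < delta ⇒ |x^2 − 25| < eps.
Factor: x^2 − 25 = (x + 5)(x - 5), so |x^2 − 25| = |x + 5|·|x - 5|.
Impose delta ≤ 1 so that |x| < 6; then |x - 5| ≤ 11.
Hence |x^2 − 25| ≤ 11|x + 5|, which is < eps once |x + 5| < eps/11.
Take delta = min(1, eps/11). If 0 < |x + 5| < delta then both bounds hold and |x^2 − 25| ≤ 11|x + 5| < 11·(eps/11) = eps.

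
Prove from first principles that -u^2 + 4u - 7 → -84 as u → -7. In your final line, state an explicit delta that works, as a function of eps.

delta = min(1, eps/19)

Let eps > 0. We want delta > 0 such that 0 < |u + 7| < delta implies |(-u^2 + 4u - 7) + 84| < eps.
(-u^2 + 4u - 7) + 84 = -u^2 + 4u + 77 = (u + 7)(-u + 11).
So |(-u^2 + 4u - 7) + 84| = |u + 7|·|-u + 11|.
Assume first that |u + 7| < 1, so |u| < 8. Then |-u + 11| ≤ 8 + 11 = 19.
Hence |(-u^2 + 4u - 7) + 84| ≤ 19|u + 7| < eps provided |u + 7| < eps/19.
Choosing delta = min(1, eps/19) ensures both conditions, hence |(-u^2 + 4u - 7) + 84| < eps.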